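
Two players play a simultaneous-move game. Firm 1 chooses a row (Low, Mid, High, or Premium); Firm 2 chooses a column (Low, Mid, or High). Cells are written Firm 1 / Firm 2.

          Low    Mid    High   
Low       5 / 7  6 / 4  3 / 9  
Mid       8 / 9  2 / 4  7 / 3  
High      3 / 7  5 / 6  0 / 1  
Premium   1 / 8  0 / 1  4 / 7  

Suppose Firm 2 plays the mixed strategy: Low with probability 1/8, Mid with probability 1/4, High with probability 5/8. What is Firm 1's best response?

Compute Firm 1's expected payoff from each pure strategy against the given mix.
Low: (1/8)·5 + (1/4)·6 + (5/8)·3 = 4
Mid: (1/8)·8 + (1/4)·2 + (5/8)·7 = 47/8
High: (1/8)·3 + (1/4)·5 + (5/8)·0 = 13/8
Premium: (1/8)·1 + (1/4)·0 + (5/8)·4 = 21/8
Highest expected payoff is 47/8, from Mid.

Mid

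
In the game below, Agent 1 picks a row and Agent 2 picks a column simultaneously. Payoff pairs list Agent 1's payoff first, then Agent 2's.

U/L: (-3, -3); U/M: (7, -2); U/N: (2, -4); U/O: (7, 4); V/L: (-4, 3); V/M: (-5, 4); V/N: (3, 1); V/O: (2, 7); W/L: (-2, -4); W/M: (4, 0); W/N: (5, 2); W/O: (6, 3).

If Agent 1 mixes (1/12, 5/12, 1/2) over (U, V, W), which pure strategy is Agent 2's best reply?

Agent 2's best reply maximizes expected payoff against the mix.
L: (1/12)·(-3) + (5/12)·3 + (1/2)·(-4) = -1
M: (1/12)·(-2) + (5/12)·4 + (1/2)·0 = 3/2
N: (1/12)·(-4) + (5/12)·1 + (1/2)·2 = 13/12
O: (1/12)·4 + (5/12)·7 + (1/2)·3 = 19/4
Highest expected payoff is 19/4, from O.

O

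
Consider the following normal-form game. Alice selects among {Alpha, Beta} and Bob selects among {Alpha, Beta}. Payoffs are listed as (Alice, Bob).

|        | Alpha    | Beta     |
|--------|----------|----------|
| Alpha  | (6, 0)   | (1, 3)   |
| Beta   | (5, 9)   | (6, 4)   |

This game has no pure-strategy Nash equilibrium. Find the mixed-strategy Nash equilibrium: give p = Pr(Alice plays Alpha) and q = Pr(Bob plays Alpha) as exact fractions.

In a mixed NE each player is indifferent between their pure strategies, so the opponent's mix sets the indifference.
Bob indifferent between Alpha and Beta: p·0 + (1−p)·9 = p·3 + (1−p)·4 ⟹ 9 + (-9)p = 4 + (-1)p ⟹ p = 5/8.
Alice indifferent between Alpha and Beta: q·6 + (1−q)·1 = q·5 + (1−q)·6 ⟹ 1 + 5q = 6 + (-1)q ⟹ q = 5/6.

p = 5/8, q = 5/6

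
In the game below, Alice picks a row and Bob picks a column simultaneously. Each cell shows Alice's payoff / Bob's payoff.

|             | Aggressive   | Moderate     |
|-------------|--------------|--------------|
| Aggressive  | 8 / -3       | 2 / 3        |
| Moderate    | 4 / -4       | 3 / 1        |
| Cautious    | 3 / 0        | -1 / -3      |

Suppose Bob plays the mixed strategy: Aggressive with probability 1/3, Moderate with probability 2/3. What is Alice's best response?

Alice's best reply maximizes expected payoff against the mix.
Aggressive: (1/3)·8 + (2/3)·2 = 4
Moderate: (1/3)·4 + (2/3)·3 = 10/3
Cautious: (1/3)·3 + (2/3)·(-1) = 1/3
Highest expected payoff is 4, from Aggressive.

Aggressive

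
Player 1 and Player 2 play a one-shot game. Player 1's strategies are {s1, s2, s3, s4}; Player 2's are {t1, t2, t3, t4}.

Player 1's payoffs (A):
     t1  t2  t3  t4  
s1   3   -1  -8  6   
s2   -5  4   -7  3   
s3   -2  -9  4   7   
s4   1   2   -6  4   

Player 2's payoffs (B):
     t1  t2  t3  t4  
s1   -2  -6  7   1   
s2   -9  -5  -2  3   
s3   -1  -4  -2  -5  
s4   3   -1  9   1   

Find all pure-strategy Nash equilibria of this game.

Check mutual best responses: a cell is a NE iff neither player can gain by unilaterally deviating.
Player 1's best responses — vs t1: s1 (payoff 3); vs t2: s2 (payoff 4); vs t3: s3 (payoff 4); vs t4: s3 (payoff 7).
Player 2's best responses — vs s1: t3 (payoff 7); vs s2: t4 (payoff 3); vs s3: t1 (payoff -1); vs s4: t3 (payoff 9).
No cell has both players best-responding. For instance, Player 1's best reply to t2 is s2, but against s2 Player 2 prefers t4 over t2.

No pure-strategy Nash equilibrium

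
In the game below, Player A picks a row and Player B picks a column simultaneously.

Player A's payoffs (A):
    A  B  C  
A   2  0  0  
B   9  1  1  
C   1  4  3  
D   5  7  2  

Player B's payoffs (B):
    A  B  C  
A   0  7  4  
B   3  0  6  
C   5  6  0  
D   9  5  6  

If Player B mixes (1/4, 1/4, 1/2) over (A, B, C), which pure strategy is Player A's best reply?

Player A's best reply maximizes expected payoff against the mix.
A: (1/4)·2 + (1/4)·0 + (1/2)·0 = 1/2
B: (1/4)·9 + (1/4)·1 + (1/2)·1 = 3
C: (1/4)·1 + (1/4)·4 + (1/2)·3 = 11/4
D: (1/4)·5 + (1/4)·7 + (1/2)·2 = 4
Highest expected payoff is 4, from D.

D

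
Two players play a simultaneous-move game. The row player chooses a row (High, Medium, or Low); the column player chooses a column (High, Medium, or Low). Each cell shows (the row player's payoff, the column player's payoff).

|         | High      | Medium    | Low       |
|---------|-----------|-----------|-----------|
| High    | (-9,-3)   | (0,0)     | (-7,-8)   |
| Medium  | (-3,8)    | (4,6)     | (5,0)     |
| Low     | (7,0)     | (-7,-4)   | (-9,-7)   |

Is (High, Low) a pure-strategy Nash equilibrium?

No

Holding the column player at Low: the row player gets -7 from High but could get 5 by switching to Medium. The row player has a profitable deviation.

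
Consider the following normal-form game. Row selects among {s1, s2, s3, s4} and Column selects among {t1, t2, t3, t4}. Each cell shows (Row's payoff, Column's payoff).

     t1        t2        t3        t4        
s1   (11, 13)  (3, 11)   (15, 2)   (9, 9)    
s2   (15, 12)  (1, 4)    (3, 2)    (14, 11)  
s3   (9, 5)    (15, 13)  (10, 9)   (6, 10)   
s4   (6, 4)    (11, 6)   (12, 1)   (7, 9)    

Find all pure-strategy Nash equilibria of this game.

(s2, t1) and (s3, t2)

A profile is a Nash equilibrium when each player is best-responding to the other.
Row's best responses — vs t1: s2 (payoff 15); vs t2: s3 (payoff 15); vs t3: s1 (payoff 15); vs t4: s2 (payoff 14).
Column's best responses — vs s1: t1 (payoff 13); vs s2: t1 (payoff 12); vs s3: t2 (payoff 13); vs s4: t4 (payoff 9).
Mutual best responses occur at (s2, t1) and (s3, t2); at each, neither player gains by switching.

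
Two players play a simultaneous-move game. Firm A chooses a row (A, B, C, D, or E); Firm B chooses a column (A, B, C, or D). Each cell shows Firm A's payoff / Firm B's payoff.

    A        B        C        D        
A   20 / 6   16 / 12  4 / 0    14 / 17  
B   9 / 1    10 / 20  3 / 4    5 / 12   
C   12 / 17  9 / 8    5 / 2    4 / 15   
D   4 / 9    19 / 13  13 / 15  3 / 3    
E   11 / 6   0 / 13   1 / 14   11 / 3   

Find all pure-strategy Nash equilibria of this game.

(A, D) and (D, C)

Check mutual best responses: a cell is a NE iff neither player can gain by unilaterally deviating.
Firm A's best responses — vs A: A (payoff 20); vs B: D (payoff 19); vs C: D (payoff 13); vs D: A (payoff 14).
Firm B's best responses — vs A: D (payoff 17); vs B: B (payoff 20); vs C: A (payoff 17); vs D: C (payoff 15); vs E: C (payoff 14).
Mutual best responses occur at (A, D) and (D, C); at each, neither player gains by switching.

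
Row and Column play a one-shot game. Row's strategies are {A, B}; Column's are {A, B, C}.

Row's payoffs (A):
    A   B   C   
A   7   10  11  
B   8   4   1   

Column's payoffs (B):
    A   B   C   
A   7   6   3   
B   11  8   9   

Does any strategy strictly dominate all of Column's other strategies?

A

Check whether one of Column's strategies beats all alternatives regardless of what the opponent does.
A strictly dominates: vs A: 7 > each of {6, 3}; vs B: 11 > each of {8, 9}.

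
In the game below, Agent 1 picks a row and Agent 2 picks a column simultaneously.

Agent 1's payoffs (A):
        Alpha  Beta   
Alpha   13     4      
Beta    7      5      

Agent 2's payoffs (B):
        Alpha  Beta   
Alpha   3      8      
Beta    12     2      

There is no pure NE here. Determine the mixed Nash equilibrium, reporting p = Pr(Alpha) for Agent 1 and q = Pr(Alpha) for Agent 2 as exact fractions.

In a mixed NE each player is indifferent between their pure strategies, so the opponent's mix sets the indifference.
Agent 2 indifferent between Alpha and Beta: p·3 + (1−p)·12 = p·8 + (1−p)·2 ⟹ 12 + (-9)p = 2 + 6p ⟹ p = 2/3.
Agent 1 indifferent between Alpha and Beta: q·13 + (1−q)·4 = q·7 + (1−q)·5 ⟹ 4 + 9q = 5 + 2q ⟹ q = 1/7.

p = 2/3, q = 1/7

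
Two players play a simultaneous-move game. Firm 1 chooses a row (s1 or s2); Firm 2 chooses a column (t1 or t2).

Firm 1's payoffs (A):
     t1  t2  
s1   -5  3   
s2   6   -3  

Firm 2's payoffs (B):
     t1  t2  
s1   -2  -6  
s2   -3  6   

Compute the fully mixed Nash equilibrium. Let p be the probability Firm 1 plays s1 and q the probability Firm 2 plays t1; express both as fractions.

p = 9/13, q = 6/17

In a mixed NE each player is indifferent between their pure strategies, so the opponent's mix sets the indifference.
Firm 2 indifferent between t1 and t2: p·(-2) + (1−p)·(-3) = p·(-6) + (1−p)·6 ⟹ (-3) + 1p = 6 + (-12)p ⟹ p = 9/13.
Firm 1 indifferent between s1 and s2: q·(-5) + (1−q)·3 = q·6 + (1−q)·(-3) ⟹ 3 + (-8)q = (-3) + 9q ⟹ q = 6/17.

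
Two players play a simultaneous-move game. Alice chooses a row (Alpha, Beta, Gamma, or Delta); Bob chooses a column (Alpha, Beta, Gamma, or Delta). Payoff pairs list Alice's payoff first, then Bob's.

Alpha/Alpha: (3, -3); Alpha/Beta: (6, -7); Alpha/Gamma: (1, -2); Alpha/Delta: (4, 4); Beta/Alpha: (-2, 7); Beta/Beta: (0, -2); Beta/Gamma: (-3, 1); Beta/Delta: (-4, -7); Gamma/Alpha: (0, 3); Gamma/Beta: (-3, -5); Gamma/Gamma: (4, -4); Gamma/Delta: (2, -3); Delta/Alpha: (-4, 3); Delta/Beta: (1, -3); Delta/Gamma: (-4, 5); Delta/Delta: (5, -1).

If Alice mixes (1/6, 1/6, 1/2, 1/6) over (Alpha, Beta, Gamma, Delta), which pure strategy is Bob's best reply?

Bob's best reply maximizes expected payoff against the mix.
Alpha: (1/6)·(-3) + (1/6)·7 + (1/2)·3 + (1/6)·3 = 8/3
Beta: (1/6)·(-7) + (1/6)·(-2) + (1/2)·(-5) + (1/6)·(-3) = -9/2
Gamma: (1/6)·(-2) + (1/6)·1 + (1/2)·(-4) + (1/6)·5 = -4/3
Delta: (1/6)·4 + (1/6)·(-7) + (1/2)·(-3) + (1/6)·(-1) = -13/6
Highest expected payoff is 8/3, from Alpha.

Alpha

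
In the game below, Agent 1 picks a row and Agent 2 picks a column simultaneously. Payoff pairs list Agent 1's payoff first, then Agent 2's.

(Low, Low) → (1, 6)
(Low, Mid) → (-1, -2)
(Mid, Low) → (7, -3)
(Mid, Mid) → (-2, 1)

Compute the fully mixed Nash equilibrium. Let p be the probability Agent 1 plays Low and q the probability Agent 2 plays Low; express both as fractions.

p = 1/3, q = 1/7

In a mixed NE each player is indifferent between their pure strategies, so the opponent's mix sets the indifference.
Agent 2 indifferent between Low and Mid: p·6 + (1−p)·(-3) = p·(-2) + (1−p)·1 ⟹ (-3) + 9p = 1 + (-3)p ⟹ p = 1/3.
Agent 1 indifferent between Low and Mid: q·1 + (1−q)·(-1) = q·7 + (1−q)·(-2) ⟹ (-1) + 2q = (-2) + 9q ⟹ q = 1/7.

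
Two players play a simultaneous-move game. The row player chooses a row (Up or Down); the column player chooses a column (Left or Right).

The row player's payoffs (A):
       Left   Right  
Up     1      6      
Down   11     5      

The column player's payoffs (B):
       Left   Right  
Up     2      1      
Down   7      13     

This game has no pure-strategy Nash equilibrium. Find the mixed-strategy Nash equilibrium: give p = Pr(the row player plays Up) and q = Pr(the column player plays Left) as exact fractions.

Each player's mixing probability is pinned down by making the *other* player indifferent.
The column player indifferent between Left and Right: p·2 + (1−p)·7 = p·1 + (1−p)·13 ⟹ 7 + (-5)p = 13 + (-12)p ⟹ p = 6/7.
The row player indifferent between Up and Down: q·1 + (1−q)·6 = q·11 + (1−q)·5 ⟹ 6 + (-5)q = 5 + 6q ⟹ q = 1/11.

p = 6/7, q = 1/11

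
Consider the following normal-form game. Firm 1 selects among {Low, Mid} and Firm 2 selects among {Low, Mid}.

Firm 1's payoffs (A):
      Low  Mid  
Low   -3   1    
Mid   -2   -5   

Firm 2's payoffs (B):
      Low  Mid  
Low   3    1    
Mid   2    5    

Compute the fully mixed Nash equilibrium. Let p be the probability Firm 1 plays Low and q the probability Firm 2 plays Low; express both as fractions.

p = 3/5, q = 6/7

In a mixed NE each player is indifferent between their pure strategies, so the opponent's mix sets the indifference.
Firm 2 indifferent between Low and Mid: p·3 + (1−p)·2 = p·1 + (1−p)·5 ⟹ 2 + 1p = 5 + (-4)p ⟹ p = 3/5.
Firm 1 indifferent between Low and Mid: q·(-3) + (1−q)·1 = q·(-2) + (1−q)·(-5) ⟹ 1 + (-4)q = (-5) + 3q ⟹ q = 6/7.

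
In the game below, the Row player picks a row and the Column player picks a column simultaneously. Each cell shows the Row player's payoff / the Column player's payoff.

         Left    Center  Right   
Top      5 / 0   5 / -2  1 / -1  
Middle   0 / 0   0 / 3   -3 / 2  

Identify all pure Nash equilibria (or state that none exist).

Find each player's best response to every opponent strategy; NE are the intersections.
The Row player's best responses — vs Left: Top (payoff 5); vs Center: Top (payoff 5); vs Right: Top (payoff 1).
The Column player's best responses — vs Top: Left (payoff 0); vs Middle: Center (payoff 3).
The only mutual best response is (Top, Left); neither player gains by switching there.

(Top, Left)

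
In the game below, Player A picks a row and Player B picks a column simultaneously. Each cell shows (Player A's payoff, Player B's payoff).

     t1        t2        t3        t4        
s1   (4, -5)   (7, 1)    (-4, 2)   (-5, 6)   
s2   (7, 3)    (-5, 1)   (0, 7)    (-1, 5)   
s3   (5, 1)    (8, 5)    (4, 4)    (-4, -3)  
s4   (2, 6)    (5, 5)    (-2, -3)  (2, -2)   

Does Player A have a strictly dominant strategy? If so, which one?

No strictly dominant strategy

Check whether one of Player A's strategies beats all alternatives regardless of what the opponent does.
s1 is not dominant: against t1, s2 gives 7 > 4.
s2 is not dominant: against t2, s1 gives 7 > -5.
s3 is not dominant: against t1, s2 gives 7 > 5.
s4 is not dominant: against t1, s1 gives 4 > 2.
No single strategy is best against every opponent action.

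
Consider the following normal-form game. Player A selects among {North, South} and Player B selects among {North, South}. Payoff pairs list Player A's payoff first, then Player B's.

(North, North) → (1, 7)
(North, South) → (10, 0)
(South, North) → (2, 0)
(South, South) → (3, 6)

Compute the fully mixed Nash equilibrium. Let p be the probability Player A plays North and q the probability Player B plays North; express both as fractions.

In a mixed NE each player is indifferent between their pure strategies, so the opponent's mix sets the indifference.
Player B indifferent between North and South: p·7 + (1−p)·0 = p·0 + (1−p)·6 ⟹ 0 + 7p = 6 + (-6)p ⟹ p = 6/13.
Player A indifferent between North and South: q·1 + (1−q)·10 = q·2 + (1−q)·3 ⟹ 10 + (-9)q = 3 + (-1)q ⟹ q = 7/8.

p = 6/13, q = 7/8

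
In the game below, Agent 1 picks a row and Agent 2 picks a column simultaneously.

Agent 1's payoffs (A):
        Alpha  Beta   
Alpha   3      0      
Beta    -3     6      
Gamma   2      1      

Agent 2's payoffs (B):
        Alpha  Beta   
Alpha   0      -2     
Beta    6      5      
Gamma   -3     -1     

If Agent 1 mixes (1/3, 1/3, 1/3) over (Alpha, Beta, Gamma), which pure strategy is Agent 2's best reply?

Agent 2's best reply maximizes expected payoff against the mix.
Alpha: (1/3)·0 + (1/3)·6 + (1/3)·(-3) = 1
Beta: (1/3)·(-2) + (1/3)·5 + (1/3)·(-1) = 2/3
Highest expected payoff is 1, from Alpha.

Alpha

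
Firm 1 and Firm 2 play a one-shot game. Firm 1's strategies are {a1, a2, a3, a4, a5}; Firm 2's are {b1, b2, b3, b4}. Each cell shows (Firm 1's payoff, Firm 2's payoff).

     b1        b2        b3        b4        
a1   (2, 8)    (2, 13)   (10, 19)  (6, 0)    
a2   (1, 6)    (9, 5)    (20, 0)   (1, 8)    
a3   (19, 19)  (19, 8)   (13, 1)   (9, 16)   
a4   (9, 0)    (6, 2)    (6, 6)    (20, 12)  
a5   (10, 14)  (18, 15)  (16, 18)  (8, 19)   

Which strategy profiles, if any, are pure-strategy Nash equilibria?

A profile is a Nash equilibrium when each player is best-responding to the other.
Firm 1's best responses — vs b1: a3 (payoff 19); vs b2: a3 (payoff 19); vs b3: a2 (payoff 20); vs b4: a4 (payoff 20).
Firm 2's best responses — vs a1: b3 (payoff 19); vs a2: b4 (payoff 8); vs a3: b1 (payoff 19); vs a4: b4 (payoff 12); vs a5: b4 (payoff 19).
Mutual best responses occur at (a3, b1) and (a4, b4); at each, neither player gains by switching.

(a3, b1) and (a4, b4)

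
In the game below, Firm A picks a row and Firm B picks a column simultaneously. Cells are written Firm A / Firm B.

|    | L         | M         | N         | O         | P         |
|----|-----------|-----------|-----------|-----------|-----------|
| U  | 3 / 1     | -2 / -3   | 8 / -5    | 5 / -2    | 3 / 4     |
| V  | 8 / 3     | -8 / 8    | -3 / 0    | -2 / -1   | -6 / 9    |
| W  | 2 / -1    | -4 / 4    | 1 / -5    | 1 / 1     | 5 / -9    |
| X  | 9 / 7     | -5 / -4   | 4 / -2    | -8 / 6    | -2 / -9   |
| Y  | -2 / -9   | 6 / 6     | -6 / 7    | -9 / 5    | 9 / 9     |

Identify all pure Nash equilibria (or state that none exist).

(X, L) and (Y, P)

A profile is a Nash equilibrium when each player is best-responding to the other.
Firm A's best responses — vs L: X (payoff 9); vs M: Y (payoff 6); vs N: U (payoff 8); vs O: U (payoff 5); vs P: Y (payoff 9).
Firm B's best responses — vs U: P (payoff 4); vs V: P (payoff 9); vs W: M (payoff 4); vs X: L (payoff 7); vs Y: P (payoff 9).
Mutual best responses occur at (X, L) and (Y, P); at each, neither player gains by switching.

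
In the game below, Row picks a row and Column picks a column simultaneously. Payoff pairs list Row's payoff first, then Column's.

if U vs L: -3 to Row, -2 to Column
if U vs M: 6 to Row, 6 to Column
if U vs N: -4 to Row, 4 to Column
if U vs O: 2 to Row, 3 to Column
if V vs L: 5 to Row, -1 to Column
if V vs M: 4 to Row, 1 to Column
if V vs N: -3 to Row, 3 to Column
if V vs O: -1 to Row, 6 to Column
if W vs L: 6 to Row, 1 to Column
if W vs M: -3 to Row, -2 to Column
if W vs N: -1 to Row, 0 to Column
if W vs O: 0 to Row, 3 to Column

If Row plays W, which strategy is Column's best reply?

O

With Row fixed at W, Column's payoffs are: L → 1, M → -2, N → 0, O → 3.
The maximum is 3, achieved by O.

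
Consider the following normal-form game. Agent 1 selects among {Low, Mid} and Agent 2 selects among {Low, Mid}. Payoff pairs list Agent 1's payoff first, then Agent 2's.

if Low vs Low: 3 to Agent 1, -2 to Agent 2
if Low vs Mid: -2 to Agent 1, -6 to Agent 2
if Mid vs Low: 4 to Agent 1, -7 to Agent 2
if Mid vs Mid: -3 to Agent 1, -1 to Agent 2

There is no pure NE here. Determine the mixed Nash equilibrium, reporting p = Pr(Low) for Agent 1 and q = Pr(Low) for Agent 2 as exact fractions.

p = 3/5, q = 1/2

Each player's mixing probability is pinned down by making the *other* player indifferent.
Agent 2 indifferent between Low and Mid: p·(-2) + (1−p)·(-7) = p·(-6) + (1−p)·(-1) ⟹ (-7) + 5p = (-1) + (-5)p ⟹ p = 3/5.
Agent 1 indifferent between Low and Mid: q·3 + (1−q)·(-2) = q·4 + (1−q)·(-3) ⟹ (-2) + 5q = (-3) + 7q ⟹ q = 1/2.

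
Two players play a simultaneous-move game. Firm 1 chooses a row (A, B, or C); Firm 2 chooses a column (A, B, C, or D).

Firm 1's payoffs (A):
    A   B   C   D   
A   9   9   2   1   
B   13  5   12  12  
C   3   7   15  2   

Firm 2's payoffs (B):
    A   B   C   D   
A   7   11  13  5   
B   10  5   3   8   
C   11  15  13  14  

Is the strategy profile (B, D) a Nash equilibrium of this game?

Holding Firm 2 at D: Firm 1 gets 12 from B, versus 1 from A, 2 from C. No profitable deviation for Firm 1.
Holding Firm 1 at B: Firm 2 gets 8 from D but could get 10 by switching to A. Firm 2 has a profitable deviation.

No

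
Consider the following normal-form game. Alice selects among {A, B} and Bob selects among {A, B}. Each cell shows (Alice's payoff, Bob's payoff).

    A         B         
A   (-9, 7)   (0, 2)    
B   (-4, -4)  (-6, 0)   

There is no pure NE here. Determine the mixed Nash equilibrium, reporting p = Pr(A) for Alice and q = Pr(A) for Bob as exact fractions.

p = 4/9, q = 6/11

Each player's mixing probability is pinned down by making the *other* player indifferent.
Bob indifferent between A and B: p·7 + (1−p)·(-4) = p·2 + (1−p)·0 ⟹ (-4) + 11p = 0 + 2p ⟹ p = 4/9.
Alice indifferent between A and B: q·(-9) + (1−q)·0 = q·(-4) + (1−q)·(-6) ⟹ 0 + (-9)q = (-6) + 2q ⟹ q = 6/11.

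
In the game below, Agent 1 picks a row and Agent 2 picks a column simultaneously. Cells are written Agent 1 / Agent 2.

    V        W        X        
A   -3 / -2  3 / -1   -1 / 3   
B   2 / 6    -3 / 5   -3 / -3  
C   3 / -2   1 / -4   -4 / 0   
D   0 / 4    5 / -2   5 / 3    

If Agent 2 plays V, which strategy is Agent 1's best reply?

C

With Agent 2 fixed at V, Agent 1's payoffs are: A → -3, B → 2, C → 3, D → 0.
The maximum is 3, achieved by C.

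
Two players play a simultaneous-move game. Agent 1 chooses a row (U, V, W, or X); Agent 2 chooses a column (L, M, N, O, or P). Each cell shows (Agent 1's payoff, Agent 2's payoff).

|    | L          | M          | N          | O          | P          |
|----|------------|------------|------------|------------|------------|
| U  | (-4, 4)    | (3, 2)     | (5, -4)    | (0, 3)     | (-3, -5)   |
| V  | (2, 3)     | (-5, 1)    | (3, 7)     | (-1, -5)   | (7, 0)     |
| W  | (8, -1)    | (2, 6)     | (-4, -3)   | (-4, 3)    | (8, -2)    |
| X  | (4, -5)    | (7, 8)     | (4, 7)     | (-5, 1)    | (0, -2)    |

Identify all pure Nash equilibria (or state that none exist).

(X, M)

A profile is a Nash equilibrium when each player is best-responding to the other.
Agent 1's best responses — vs L: W (payoff 8); vs M: X (payoff 7); vs N: U (payoff 5); vs O: U (payoff 0); vs P: W (payoff 8).
Agent 2's best responses — vs U: L (payoff 4); vs V: N (payoff 7); vs W: M (payoff 6); vs X: M (payoff 8).
The only mutual best response is (X, M); neither player gains by switching there.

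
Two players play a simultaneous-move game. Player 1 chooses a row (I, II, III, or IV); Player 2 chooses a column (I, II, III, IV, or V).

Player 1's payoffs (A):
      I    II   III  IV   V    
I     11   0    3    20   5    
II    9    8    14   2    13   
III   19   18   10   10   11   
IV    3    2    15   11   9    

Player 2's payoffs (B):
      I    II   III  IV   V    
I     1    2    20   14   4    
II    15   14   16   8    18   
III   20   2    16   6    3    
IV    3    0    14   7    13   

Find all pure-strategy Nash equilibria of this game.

Find each player's best response to every opponent strategy; NE are the intersections.
Player 1's best responses — vs I: III (payoff 19); vs II: III (payoff 18); vs III: IV (payoff 15); vs IV: I (payoff 20); vs V: II (payoff 13).
Player 2's best responses — vs I: III (payoff 20); vs II: V (payoff 18); vs III: I (payoff 20); vs IV: III (payoff 14).
Mutual best responses occur at (II, V), (III, I), and (IV, III); at each, neither player gains by switching.

(II, V), (III, I), and (IV, III)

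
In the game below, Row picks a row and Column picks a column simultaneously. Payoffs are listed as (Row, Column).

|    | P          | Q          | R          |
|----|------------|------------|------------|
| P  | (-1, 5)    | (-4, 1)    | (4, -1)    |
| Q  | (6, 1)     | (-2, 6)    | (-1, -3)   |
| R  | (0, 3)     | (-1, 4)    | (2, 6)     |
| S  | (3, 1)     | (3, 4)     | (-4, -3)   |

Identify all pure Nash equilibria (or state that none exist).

Check mutual best responses: a cell is a NE iff neither player can gain by unilaterally deviating.
Row's best responses — vs P: Q (payoff 6); vs Q: S (payoff 3); vs R: P (payoff 4).
Column's best responses — vs P: P (payoff 5); vs Q: Q (payoff 6); vs R: R (payoff 6); vs S: Q (payoff 4).
The only mutual best response is (S, Q); neither player gains by switching there.

(S, Q)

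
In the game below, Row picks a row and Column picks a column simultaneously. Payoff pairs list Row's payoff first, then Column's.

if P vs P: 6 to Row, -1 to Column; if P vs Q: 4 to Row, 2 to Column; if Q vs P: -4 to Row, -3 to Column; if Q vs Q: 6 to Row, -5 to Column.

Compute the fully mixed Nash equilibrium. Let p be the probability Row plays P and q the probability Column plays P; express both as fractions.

Each player's mixing probability is pinned down by making the *other* player indifferent.
Column indifferent between P and Q: p·(-1) + (1−p)·(-3) = p·2 + (1−p)·(-5) ⟹ (-3) + 2p = (-5) + 7p ⟹ p = 2/5.
Row indifferent between P and Q: q·6 + (1−q)·4 = q·(-4) + (1−q)·6 ⟹ 4 + 2q = 6 + (-10)q ⟹ q = 1/6.

p = 2/5, q = 1/6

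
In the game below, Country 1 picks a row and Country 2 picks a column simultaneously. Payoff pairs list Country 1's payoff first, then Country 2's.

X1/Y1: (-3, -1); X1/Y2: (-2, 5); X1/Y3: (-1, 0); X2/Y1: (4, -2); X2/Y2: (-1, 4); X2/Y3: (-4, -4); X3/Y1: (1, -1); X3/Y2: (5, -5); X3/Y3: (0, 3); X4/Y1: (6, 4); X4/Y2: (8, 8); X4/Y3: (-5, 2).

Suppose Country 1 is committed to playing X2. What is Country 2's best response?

With Country 1 fixed at X2, Country 2's payoffs are: Y1 → -2, Y2 → 4, Y3 → -4.
The maximum is 4, achieved by Y2.

Y2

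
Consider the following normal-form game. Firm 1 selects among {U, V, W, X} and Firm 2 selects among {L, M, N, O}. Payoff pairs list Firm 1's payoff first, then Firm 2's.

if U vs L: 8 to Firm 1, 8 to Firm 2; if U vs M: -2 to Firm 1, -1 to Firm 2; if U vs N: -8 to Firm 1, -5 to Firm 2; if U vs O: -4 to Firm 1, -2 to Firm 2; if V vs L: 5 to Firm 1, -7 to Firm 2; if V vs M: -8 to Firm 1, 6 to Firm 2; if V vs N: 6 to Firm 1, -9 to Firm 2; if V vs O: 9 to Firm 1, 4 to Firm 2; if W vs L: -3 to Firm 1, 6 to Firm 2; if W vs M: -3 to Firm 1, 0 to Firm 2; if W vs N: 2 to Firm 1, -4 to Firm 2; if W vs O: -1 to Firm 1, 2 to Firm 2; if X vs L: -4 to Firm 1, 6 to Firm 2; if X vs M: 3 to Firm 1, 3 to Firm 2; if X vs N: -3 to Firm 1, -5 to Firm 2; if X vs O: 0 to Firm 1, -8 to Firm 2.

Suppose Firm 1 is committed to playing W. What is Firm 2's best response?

With Firm 1 fixed at W, Firm 2's payoffs are: L → 6, M → 0, N → -4, O → 2.
The maximum is 6, achieved by L.

L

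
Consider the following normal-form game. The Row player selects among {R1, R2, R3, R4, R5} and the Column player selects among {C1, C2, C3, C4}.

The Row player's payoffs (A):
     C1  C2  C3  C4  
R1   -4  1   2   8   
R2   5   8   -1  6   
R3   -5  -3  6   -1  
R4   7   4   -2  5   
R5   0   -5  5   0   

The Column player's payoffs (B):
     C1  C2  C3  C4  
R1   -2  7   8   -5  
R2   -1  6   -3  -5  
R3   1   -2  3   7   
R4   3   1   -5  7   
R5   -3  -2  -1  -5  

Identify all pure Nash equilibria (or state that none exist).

A profile is a Nash equilibrium when each player is best-responding to the other.
The Row player's best responses — vs C1: R4 (payoff 7); vs C2: R2 (payoff 8); vs C3: R3 (payoff 6); vs C4: R1 (payoff 8).
The Column player's best responses — vs R1: C3 (payoff 8); vs R2: C2 (payoff 6); vs R3: C4 (payoff 7); vs R4: C4 (payoff 7); vs R5: C3 (payoff -1).
The only mutual best response is (R2, C2); neither player gains by switching there.

(R2, C2)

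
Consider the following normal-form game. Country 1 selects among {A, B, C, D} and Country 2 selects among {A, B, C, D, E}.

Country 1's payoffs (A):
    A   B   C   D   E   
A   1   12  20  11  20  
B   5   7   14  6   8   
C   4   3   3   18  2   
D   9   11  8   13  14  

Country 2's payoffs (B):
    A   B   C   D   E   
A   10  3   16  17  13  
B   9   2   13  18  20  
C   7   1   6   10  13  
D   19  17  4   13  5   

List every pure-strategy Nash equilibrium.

(D, A)

A profile is a Nash equilibrium when each player is best-responding to the other.
Country 1's best responses — vs A: D (payoff 9); vs B: A (payoff 12); vs C: A (payoff 20); vs D: C (payoff 18); vs E: A (payoff 20).
Country 2's best responses — vs A: D (payoff 17); vs B: E (payoff 20); vs C: E (payoff 13); vs D: A (payoff 19).
The only mutual best response is (D, A); neither player gains by switching there.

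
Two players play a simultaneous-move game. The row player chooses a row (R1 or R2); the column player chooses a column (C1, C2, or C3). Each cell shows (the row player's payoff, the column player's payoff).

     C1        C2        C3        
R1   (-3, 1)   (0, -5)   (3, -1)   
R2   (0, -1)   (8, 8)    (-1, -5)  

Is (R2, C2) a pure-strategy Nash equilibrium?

Holding the column player at C2: the row player gets 8 from R2, versus 0 from R1. No profitable deviation for the row player.
Holding the row player at R2: the column player gets 8 from C2, versus -1 from C1, -5 from C3. No profitable deviation for the column player either.

Yes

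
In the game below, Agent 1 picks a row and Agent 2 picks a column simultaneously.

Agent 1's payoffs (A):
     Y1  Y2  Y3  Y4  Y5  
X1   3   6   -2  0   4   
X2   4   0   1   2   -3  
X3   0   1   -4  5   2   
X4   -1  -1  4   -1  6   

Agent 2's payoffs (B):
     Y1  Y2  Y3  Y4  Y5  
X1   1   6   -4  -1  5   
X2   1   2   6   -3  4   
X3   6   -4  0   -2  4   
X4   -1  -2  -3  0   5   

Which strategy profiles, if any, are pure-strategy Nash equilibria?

(X1, Y2) and (X4, Y5)

Find each player's best response to every opponent strategy; NE are the intersections.
Agent 1's best responses — vs Y1: X2 (payoff 4); vs Y2: X1 (payoff 6); vs Y3: X4 (payoff 4); vs Y4: X3 (payoff 5); vs Y5: X4 (payoff 6).
Agent 2's best responses — vs X1: Y2 (payoff 6); vs X2: Y3 (payoff 6); vs X3: Y1 (payoff 6); vs X4: Y5 (payoff 5).
Mutual best responses occur at (X1, Y2) and (X4, Y5); at each, neither player gains by switching.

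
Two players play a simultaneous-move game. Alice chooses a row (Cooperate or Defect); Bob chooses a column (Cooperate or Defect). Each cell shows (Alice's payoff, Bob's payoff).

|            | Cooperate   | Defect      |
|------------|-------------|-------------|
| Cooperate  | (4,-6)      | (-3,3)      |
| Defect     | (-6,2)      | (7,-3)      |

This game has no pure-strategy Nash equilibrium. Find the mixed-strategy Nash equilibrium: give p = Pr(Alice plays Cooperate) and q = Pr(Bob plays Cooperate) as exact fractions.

p = 5/14, q = 1/2

Each player's mixing probability is pinned down by making the *other* player indifferent.
Bob indifferent between Cooperate and Defect: p·(-6) + (1−p)·2 = p·3 + (1−p)·(-3) ⟹ 2 + (-8)p = (-3) + 6p ⟹ p = 5/14.
Alice indifferent between Cooperate and Defect: q·4 + (1−q)·(-3) = q·(-6) + (1−q)·7 ⟹ (-3) + 7q = 7 + (-13)q ⟹ q = 1/2.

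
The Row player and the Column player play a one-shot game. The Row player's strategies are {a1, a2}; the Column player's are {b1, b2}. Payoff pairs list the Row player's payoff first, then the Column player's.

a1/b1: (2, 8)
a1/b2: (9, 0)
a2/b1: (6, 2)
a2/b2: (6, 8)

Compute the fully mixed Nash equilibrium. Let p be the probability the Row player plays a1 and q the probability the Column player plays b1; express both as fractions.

p = 3/7, q = 3/7

Each player's mixing probability is pinned down by making the *other* player indifferent.
The Column player indifferent between b1 and b2: p·8 + (1−p)·2 = p·0 + (1−p)·8 ⟹ 2 + 6p = 8 + (-8)p ⟹ p = 3/7.
The Row player indifferent between a1 and a2: q·2 + (1−q)·9 = q·6 + (1−q)·6 ⟹ 9 + (-7)q = 6 + 0q ⟹ q = 3/7.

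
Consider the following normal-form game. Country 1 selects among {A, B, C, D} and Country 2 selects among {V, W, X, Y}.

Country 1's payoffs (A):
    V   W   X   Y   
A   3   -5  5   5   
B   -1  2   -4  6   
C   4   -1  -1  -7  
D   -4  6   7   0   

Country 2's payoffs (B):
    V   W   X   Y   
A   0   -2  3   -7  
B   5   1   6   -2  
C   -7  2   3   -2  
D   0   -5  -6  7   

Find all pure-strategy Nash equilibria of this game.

A profile is a Nash equilibrium when each player is best-responding to the other.
Country 1's best responses — vs V: C (payoff 4); vs W: D (payoff 6); vs X: D (payoff 7); vs Y: B (payoff 6).
Country 2's best responses — vs A: X (payoff 3); vs B: X (payoff 6); vs C: X (payoff 3); vs D: Y (payoff 7).
No cell has both players best-responding. For instance, Country 1's best reply to W is D, but against D Country 2 prefers Y over W.

No pure-strategy Nash equilibrium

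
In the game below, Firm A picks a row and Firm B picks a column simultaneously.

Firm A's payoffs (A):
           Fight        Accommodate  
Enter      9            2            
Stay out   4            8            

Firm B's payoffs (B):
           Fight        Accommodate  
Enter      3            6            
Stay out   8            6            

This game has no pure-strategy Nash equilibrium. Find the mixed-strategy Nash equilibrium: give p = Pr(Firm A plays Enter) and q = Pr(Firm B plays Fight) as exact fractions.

p = 2/5, q = 6/11

In a mixed NE each player is indifferent between their pure strategies, so the opponent's mix sets the indifference.
Firm B indifferent between Fight and Accommodate: p·3 + (1−p)·8 = p·6 + (1−p)·6 ⟹ 8 + (-5)p = 6 + 0p ⟹ p = 2/5.
Firm A indifferent between Enter and Stay out: q·9 + (1−q)·2 = q·4 + (1−q)·8 ⟹ 2 + 7q = 8 + (-4)q ⟹ q = 6/11.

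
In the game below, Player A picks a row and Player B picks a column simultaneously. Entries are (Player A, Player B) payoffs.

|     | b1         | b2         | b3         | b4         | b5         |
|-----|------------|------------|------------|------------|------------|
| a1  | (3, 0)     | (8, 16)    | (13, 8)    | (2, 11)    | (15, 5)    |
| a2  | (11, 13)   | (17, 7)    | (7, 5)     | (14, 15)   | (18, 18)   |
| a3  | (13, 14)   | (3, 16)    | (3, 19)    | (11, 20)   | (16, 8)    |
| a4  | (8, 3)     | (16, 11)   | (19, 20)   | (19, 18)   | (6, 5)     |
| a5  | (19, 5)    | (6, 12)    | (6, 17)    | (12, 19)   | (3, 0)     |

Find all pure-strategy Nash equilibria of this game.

(a2, b5) and (a4, b3)

Find each player's best response to every opponent strategy; NE are the intersections.
Player A's best responses — vs b1: a5 (payoff 19); vs b2: a2 (payoff 17); vs b3: a4 (payoff 19); vs b4: a4 (payoff 19); vs b5: a2 (payoff 18).
Player B's best responses — vs a1: b2 (payoff 16); vs a2: b5 (payoff 18); vs a3: b4 (payoff 20); vs a4: b3 (payoff 20); vs a5: b4 (payoff 19).
Mutual best responses occur at (a2, b5) and (a4, b3); at each, neither player gains by switching.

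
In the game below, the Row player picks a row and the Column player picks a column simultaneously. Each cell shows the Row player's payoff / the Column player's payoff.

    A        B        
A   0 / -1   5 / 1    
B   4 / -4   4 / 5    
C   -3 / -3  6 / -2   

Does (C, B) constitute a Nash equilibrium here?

Yes

Holding the Column player at B: the Row player gets 6 from C, versus 5 from A, 4 from B. No profitable deviation for the Row player.
Holding the Row player at C: the Column player gets -2 from B, versus -3 from A. No profitable deviation for the Column player either.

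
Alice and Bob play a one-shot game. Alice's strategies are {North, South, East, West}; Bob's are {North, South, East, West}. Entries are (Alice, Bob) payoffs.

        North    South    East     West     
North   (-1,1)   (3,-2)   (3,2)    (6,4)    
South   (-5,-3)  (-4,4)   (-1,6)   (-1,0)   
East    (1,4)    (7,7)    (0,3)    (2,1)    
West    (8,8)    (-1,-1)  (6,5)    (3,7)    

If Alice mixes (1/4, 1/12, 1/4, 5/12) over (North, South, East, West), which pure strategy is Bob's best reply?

North

Compute Bob's expected payoff from each pure strategy against the given mix.
North: (1/4)·1 + (1/12)·(-3) + (1/4)·4 + (5/12)·8 = 13/3
South: (1/4)·(-2) + (1/12)·4 + (1/4)·7 + (5/12)·(-1) = 7/6
East: (1/4)·2 + (1/12)·6 + (1/4)·3 + (5/12)·5 = 23/6
West: (1/4)·4 + (1/12)·0 + (1/4)·1 + (5/12)·7 = 25/6
Highest expected payoff is 13/3, from North.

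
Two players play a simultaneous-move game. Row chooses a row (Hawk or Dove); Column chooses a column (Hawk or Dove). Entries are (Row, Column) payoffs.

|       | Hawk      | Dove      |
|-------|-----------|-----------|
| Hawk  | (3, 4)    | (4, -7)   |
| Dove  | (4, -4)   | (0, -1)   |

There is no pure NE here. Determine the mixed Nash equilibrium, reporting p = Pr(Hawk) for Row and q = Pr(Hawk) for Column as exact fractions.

Each player's mixing probability is pinned down by making the *other* player indifferent.
Column indifferent between Hawk and Dove: p·4 + (1−p)·(-4) = p·(-7) + (1−p)·(-1) ⟹ (-4) + 8p = (-1) + (-6)p ⟹ p = 3/14.
Row indifferent between Hawk and Dove: q·3 + (1−q)·4 = q·4 + (1−q)·0 ⟹ 4 + (-1)q = 0 + 4q ⟹ q = 4/5.

p = 3/14, q = 4/5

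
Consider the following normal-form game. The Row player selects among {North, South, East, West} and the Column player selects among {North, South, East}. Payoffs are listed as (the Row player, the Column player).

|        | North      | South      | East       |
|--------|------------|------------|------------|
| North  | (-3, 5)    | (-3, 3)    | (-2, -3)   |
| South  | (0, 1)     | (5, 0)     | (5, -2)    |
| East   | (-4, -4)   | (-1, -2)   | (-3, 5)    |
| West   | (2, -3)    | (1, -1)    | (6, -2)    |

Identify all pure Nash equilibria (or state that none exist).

A profile is a Nash equilibrium when each player is best-responding to the other.
The Row player's best responses — vs North: West (payoff 2); vs South: South (payoff 5); vs East: West (payoff 6).
The Column player's best responses — vs North: North (payoff 5); vs South: North (payoff 1); vs East: East (payoff 5); vs West: South (payoff -1).
No cell has both players best-responding. For instance, the Row player's best reply to East is West, but against West the Column player prefers South over East.

There is no pure-strategy Nash equilibrium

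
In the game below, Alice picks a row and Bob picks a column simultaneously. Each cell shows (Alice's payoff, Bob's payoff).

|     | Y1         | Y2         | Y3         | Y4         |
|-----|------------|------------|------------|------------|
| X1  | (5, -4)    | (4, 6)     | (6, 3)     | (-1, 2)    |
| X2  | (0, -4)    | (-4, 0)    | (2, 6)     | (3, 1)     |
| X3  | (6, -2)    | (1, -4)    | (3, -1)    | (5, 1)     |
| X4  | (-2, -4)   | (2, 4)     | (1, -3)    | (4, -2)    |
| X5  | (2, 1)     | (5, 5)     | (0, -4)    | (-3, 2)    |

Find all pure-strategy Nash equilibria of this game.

(X3, Y4) and (X5, Y2)

A profile is a Nash equilibrium when each player is best-responding to the other.
Alice's best responses — vs Y1: X3 (payoff 6); vs Y2: X5 (payoff 5); vs Y3: X1 (payoff 6); vs Y4: X3 (payoff 5).
Bob's best responses — vs X1: Y2 (payoff 6); vs X2: Y3 (payoff 6); vs X3: Y4 (payoff 1); vs X4: Y2 (payoff 4); vs X5: Y2 (payoff 5).
Mutual best responses occur at (X3, Y4) and (X5, Y2); at each, neither player gains by switching.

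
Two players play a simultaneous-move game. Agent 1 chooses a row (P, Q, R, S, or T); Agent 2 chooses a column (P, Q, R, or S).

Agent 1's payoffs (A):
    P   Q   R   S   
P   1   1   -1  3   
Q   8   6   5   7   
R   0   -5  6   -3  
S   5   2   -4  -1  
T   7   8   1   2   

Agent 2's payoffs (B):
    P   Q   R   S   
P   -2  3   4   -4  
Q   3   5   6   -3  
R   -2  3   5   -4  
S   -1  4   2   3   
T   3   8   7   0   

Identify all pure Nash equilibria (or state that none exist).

(R, R) and (T, Q)

Find each player's best response to every opponent strategy; NE are the intersections.
Agent 1's best responses — vs P: Q (payoff 8); vs Q: T (payoff 8); vs R: R (payoff 6); vs S: Q (payoff 7).
Agent 2's best responses — vs P: R (payoff 4); vs Q: R (payoff 6); vs R: R (payoff 5); vs S: Q (payoff 4); vs T: Q (payoff 8).
Mutual best responses occur at (R, R) and (T, Q); at each, neither player gains by switching.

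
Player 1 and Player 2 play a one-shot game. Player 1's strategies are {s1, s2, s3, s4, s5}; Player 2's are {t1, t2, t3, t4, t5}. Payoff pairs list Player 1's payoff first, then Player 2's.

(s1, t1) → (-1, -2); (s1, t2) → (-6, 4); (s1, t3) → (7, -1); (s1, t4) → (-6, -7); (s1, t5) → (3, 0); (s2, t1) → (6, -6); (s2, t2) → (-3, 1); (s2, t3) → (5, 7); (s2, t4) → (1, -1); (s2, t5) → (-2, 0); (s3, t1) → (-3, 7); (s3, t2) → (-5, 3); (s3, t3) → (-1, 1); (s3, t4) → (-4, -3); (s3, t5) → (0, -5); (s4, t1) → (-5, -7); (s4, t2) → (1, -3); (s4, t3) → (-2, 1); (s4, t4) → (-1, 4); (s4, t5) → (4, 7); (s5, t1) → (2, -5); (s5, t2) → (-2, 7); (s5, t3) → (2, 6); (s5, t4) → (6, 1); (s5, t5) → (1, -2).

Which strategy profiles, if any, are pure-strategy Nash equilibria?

(s4, t5)

Check mutual best responses: a cell is a NE iff neither player can gain by unilaterally deviating.
Player 1's best responses — vs t1: s2 (payoff 6); vs t2: s4 (payoff 1); vs t3: s1 (payoff 7); vs t4: s5 (payoff 6); vs t5: s4 (payoff 4).
Player 2's best responses — vs s1: t2 (payoff 4); vs s2: t3 (payoff 7); vs s3: t1 (payoff 7); vs s4: t5 (payoff 7); vs s5: t2 (payoff 7).
The only mutual best response is (s4, t5); neither player gains by switching there.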